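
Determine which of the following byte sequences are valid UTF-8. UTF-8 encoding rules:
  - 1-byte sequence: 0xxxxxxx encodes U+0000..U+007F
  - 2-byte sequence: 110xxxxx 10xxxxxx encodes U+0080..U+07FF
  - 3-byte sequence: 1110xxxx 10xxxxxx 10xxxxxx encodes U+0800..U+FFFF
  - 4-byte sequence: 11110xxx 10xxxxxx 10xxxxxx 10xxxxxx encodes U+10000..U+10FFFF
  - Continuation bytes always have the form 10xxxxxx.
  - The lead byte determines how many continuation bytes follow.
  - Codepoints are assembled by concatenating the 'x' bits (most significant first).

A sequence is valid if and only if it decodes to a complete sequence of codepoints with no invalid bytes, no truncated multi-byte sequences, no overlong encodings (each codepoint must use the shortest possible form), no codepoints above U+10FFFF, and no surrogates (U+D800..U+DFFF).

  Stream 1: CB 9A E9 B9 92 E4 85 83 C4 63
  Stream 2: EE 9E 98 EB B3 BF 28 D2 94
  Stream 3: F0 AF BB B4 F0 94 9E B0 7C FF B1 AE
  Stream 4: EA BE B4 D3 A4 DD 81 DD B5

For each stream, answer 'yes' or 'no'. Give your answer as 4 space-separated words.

Answer: no yes no yes

Derivation:
Stream 1: error at byte offset 9. INVALID
Stream 2: decodes cleanly. VALID
Stream 3: error at byte offset 9. INVALID
Stream 4: decodes cleanly. VALID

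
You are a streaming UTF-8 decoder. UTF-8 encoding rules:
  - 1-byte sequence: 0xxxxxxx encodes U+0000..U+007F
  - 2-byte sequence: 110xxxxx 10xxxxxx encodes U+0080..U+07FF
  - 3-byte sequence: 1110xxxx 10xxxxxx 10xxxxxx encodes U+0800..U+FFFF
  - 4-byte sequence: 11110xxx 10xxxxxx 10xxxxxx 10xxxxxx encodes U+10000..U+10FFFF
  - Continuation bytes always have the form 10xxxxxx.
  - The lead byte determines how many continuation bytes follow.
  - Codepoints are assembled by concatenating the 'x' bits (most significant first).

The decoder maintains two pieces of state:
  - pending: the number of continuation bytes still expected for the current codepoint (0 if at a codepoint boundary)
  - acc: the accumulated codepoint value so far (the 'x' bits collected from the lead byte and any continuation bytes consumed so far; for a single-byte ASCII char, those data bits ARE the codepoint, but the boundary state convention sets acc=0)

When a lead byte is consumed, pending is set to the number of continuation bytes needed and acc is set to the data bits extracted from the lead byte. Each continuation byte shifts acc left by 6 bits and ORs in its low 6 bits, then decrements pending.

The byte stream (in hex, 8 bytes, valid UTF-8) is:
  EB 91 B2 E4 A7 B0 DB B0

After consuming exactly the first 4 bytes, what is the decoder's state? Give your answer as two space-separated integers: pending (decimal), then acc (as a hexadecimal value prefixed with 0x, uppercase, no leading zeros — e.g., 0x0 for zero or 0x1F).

Answer: 2 0x4

Derivation:
Byte[0]=EB: 3-byte lead. pending=2, acc=0xB
Byte[1]=91: continuation. acc=(acc<<6)|0x11=0x2D1, pending=1
Byte[2]=B2: continuation. acc=(acc<<6)|0x32=0xB472, pending=0
Byte[3]=E4: 3-byte lead. pending=2, acc=0x4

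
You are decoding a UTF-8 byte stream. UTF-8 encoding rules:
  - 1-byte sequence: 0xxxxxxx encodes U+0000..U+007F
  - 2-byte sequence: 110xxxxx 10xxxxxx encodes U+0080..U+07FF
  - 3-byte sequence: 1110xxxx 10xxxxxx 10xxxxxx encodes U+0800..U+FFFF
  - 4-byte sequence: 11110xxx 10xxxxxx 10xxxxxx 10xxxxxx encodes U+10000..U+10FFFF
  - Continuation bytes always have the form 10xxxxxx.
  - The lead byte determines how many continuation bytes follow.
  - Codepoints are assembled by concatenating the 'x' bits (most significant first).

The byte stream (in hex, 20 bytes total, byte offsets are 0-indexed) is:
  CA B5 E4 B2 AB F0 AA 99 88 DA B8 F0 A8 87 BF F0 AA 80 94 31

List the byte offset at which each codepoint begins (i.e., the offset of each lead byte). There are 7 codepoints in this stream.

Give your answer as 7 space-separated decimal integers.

Answer: 0 2 5 9 11 15 19

Derivation:
Byte[0]=CA: 2-byte lead, need 1 cont bytes. acc=0xA
Byte[1]=B5: continuation. acc=(acc<<6)|0x35=0x2B5
Completed: cp=U+02B5 (starts at byte 0)
Byte[2]=E4: 3-byte lead, need 2 cont bytes. acc=0x4
Byte[3]=B2: continuation. acc=(acc<<6)|0x32=0x132
Byte[4]=AB: continuation. acc=(acc<<6)|0x2B=0x4CAB
Completed: cp=U+4CAB (starts at byte 2)
Byte[5]=F0: 4-byte lead, need 3 cont bytes. acc=0x0
Byte[6]=AA: continuation. acc=(acc<<6)|0x2A=0x2A
Byte[7]=99: continuation. acc=(acc<<6)|0x19=0xA99
Byte[8]=88: continuation. acc=(acc<<6)|0x08=0x2A648
Completed: cp=U+2A648 (starts at byte 5)
Byte[9]=DA: 2-byte lead, need 1 cont bytes. acc=0x1A
Byte[10]=B8: continuation. acc=(acc<<6)|0x38=0x6B8
Completed: cp=U+06B8 (starts at byte 9)
Byte[11]=F0: 4-byte lead, need 3 cont bytes. acc=0x0
Byte[12]=A8: continuation. acc=(acc<<6)|0x28=0x28
Byte[13]=87: continuation. acc=(acc<<6)|0x07=0xA07
Byte[14]=BF: continuation. acc=(acc<<6)|0x3F=0x281FF
Completed: cp=U+281FF (starts at byte 11)
Byte[15]=F0: 4-byte lead, need 3 cont bytes. acc=0x0
Byte[16]=AA: continuation. acc=(acc<<6)|0x2A=0x2A
Byte[17]=80: continuation. acc=(acc<<6)|0x00=0xA80
Byte[18]=94: continuation. acc=(acc<<6)|0x14=0x2A014
Completed: cp=U+2A014 (starts at byte 15)
Byte[19]=31: 1-byte ASCII. cp=U+0031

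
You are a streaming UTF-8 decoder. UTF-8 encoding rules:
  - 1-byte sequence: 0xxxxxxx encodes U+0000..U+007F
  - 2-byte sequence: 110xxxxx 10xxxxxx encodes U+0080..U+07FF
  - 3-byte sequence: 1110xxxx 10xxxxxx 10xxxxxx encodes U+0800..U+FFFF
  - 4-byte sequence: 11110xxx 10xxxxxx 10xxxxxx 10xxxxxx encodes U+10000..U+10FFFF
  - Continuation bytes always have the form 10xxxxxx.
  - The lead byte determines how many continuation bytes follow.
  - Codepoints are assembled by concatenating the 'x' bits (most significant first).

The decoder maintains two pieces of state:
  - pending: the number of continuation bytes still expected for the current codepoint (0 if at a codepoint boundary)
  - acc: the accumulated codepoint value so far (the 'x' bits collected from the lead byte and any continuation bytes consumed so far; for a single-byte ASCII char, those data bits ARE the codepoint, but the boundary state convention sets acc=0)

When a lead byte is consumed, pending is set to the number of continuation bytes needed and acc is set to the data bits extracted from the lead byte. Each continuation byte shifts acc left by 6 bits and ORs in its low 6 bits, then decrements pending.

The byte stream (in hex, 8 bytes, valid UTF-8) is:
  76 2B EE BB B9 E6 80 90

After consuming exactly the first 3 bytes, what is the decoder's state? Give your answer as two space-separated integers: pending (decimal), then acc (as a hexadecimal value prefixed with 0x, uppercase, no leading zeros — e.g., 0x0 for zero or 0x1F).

Answer: 2 0xE

Derivation:
Byte[0]=76: 1-byte. pending=0, acc=0x0
Byte[1]=2B: 1-byte. pending=0, acc=0x0
Byte[2]=EE: 3-byte lead. pending=2, acc=0xE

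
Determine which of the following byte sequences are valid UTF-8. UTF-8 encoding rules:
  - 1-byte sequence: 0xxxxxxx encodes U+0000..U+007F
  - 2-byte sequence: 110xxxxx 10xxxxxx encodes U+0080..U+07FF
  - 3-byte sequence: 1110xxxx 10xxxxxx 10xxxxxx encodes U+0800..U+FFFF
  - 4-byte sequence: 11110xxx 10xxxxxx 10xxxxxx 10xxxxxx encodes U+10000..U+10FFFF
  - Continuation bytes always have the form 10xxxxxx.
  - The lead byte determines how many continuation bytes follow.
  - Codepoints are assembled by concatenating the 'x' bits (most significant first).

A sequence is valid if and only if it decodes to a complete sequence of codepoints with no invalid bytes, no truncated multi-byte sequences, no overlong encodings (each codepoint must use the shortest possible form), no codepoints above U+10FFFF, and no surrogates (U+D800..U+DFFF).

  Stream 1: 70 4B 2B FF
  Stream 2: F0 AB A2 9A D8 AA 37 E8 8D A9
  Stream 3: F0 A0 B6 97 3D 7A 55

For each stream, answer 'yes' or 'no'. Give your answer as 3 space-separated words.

Stream 1: error at byte offset 3. INVALID
Stream 2: decodes cleanly. VALID
Stream 3: decodes cleanly. VALID

Answer: no yes yes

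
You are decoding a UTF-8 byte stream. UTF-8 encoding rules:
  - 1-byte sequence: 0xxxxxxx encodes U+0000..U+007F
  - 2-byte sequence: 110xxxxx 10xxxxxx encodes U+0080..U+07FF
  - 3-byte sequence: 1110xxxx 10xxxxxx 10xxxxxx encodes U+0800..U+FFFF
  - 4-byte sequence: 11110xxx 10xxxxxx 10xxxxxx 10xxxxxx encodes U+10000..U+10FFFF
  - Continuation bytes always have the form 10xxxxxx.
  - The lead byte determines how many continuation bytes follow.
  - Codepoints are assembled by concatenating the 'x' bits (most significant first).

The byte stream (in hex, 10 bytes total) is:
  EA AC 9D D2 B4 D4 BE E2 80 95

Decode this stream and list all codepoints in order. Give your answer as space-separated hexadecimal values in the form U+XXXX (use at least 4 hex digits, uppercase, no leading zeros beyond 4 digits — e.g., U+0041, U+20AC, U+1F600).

Byte[0]=EA: 3-byte lead, need 2 cont bytes. acc=0xA
Byte[1]=AC: continuation. acc=(acc<<6)|0x2C=0x2AC
Byte[2]=9D: continuation. acc=(acc<<6)|0x1D=0xAB1D
Completed: cp=U+AB1D (starts at byte 0)
Byte[3]=D2: 2-byte lead, need 1 cont bytes. acc=0x12
Byte[4]=B4: continuation. acc=(acc<<6)|0x34=0x4B4
Completed: cp=U+04B4 (starts at byte 3)
Byte[5]=D4: 2-byte lead, need 1 cont bytes. acc=0x14
Byte[6]=BE: continuation. acc=(acc<<6)|0x3E=0x53E
Completed: cp=U+053E (starts at byte 5)
Byte[7]=E2: 3-byte lead, need 2 cont bytes. acc=0x2
Byte[8]=80: continuation. acc=(acc<<6)|0x00=0x80
Byte[9]=95: continuation. acc=(acc<<6)|0x15=0x2015
Completed: cp=U+2015 (starts at byte 7)

Answer: U+AB1D U+04B4 U+053E U+2015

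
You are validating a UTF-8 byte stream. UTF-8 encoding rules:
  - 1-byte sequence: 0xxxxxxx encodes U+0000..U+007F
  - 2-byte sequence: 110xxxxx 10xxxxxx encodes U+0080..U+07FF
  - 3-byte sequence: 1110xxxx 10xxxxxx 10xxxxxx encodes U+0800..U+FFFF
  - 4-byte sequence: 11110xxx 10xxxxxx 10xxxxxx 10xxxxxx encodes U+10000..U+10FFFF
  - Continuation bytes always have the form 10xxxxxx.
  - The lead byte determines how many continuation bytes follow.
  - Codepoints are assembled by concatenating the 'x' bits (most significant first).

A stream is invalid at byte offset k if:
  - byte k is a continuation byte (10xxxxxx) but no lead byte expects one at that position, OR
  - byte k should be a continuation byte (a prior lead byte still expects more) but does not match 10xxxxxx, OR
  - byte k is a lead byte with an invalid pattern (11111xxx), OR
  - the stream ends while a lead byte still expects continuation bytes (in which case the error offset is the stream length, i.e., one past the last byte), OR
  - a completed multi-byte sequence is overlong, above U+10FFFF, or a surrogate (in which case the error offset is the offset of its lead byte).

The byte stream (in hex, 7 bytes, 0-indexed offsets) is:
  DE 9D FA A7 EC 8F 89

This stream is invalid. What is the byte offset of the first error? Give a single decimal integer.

Byte[0]=DE: 2-byte lead, need 1 cont bytes. acc=0x1E
Byte[1]=9D: continuation. acc=(acc<<6)|0x1D=0x79D
Completed: cp=U+079D (starts at byte 0)
Byte[2]=FA: INVALID lead byte (not 0xxx/110x/1110/11110)

Answer: 2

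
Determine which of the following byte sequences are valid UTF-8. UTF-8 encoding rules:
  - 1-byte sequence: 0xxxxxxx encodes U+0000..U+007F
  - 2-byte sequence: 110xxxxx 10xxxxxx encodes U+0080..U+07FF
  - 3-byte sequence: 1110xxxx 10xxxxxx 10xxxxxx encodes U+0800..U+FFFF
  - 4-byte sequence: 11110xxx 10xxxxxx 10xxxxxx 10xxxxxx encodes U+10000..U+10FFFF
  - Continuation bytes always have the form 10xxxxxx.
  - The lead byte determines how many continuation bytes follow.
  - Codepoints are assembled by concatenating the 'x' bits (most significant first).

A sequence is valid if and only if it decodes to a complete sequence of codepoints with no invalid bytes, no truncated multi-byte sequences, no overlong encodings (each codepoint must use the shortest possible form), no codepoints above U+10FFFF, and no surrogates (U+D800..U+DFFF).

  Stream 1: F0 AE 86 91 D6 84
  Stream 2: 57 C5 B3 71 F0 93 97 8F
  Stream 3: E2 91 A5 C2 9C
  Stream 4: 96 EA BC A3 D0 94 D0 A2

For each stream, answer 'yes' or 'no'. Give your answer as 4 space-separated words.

Stream 1: decodes cleanly. VALID
Stream 2: decodes cleanly. VALID
Stream 3: decodes cleanly. VALID
Stream 4: error at byte offset 0. INVALID

Answer: yes yes yes no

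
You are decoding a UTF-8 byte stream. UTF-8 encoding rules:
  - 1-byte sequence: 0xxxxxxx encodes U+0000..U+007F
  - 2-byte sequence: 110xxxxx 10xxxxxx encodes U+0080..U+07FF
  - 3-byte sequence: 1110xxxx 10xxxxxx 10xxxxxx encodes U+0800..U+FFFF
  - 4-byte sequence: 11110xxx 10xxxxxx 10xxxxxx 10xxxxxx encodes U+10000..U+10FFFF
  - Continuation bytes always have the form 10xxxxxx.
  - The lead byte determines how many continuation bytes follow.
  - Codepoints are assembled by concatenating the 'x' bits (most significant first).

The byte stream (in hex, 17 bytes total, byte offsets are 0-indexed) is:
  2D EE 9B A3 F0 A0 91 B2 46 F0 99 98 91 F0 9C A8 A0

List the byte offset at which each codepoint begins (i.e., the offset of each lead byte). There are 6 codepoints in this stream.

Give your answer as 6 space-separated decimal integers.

Byte[0]=2D: 1-byte ASCII. cp=U+002D
Byte[1]=EE: 3-byte lead, need 2 cont bytes. acc=0xE
Byte[2]=9B: continuation. acc=(acc<<6)|0x1B=0x39B
Byte[3]=A3: continuation. acc=(acc<<6)|0x23=0xE6E3
Completed: cp=U+E6E3 (starts at byte 1)
Byte[4]=F0: 4-byte lead, need 3 cont bytes. acc=0x0
Byte[5]=A0: continuation. acc=(acc<<6)|0x20=0x20
Byte[6]=91: continuation. acc=(acc<<6)|0x11=0x811
Byte[7]=B2: continuation. acc=(acc<<6)|0x32=0x20472
Completed: cp=U+20472 (starts at byte 4)
Byte[8]=46: 1-byte ASCII. cp=U+0046
Byte[9]=F0: 4-byte lead, need 3 cont bytes. acc=0x0
Byte[10]=99: continuation. acc=(acc<<6)|0x19=0x19
Byte[11]=98: continuation. acc=(acc<<6)|0x18=0x658
Byte[12]=91: continuation. acc=(acc<<6)|0x11=0x19611
Completed: cp=U+19611 (starts at byte 9)
Byte[13]=F0: 4-byte lead, need 3 cont bytes. acc=0x0
Byte[14]=9C: continuation. acc=(acc<<6)|0x1C=0x1C
Byte[15]=A8: continuation. acc=(acc<<6)|0x28=0x728
Byte[16]=A0: continuation. acc=(acc<<6)|0x20=0x1CA20
Completed: cp=U+1CA20 (starts at byte 13)

Answer: 0 1 4 8 9 13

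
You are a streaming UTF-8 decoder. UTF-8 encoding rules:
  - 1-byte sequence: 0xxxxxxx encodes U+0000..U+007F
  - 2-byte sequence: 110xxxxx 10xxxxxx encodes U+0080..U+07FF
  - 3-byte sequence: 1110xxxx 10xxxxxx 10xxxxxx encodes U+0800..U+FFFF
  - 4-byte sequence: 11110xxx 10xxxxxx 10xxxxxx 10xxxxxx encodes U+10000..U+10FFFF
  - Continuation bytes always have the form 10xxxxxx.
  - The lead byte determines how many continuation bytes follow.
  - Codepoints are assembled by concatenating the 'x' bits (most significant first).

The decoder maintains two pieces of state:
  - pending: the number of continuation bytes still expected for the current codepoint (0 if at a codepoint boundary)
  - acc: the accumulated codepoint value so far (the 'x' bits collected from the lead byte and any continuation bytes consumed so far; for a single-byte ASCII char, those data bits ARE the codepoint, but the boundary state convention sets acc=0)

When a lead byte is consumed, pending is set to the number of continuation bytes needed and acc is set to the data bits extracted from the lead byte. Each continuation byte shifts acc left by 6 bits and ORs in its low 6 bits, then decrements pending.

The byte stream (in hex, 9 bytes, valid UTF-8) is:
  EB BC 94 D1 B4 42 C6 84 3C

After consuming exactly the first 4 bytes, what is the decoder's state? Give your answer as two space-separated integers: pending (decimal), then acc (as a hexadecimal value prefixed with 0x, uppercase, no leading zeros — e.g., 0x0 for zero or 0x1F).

Byte[0]=EB: 3-byte lead. pending=2, acc=0xB
Byte[1]=BC: continuation. acc=(acc<<6)|0x3C=0x2FC, pending=1
Byte[2]=94: continuation. acc=(acc<<6)|0x14=0xBF14, pending=0
Byte[3]=D1: 2-byte lead. pending=1, acc=0x11

Answer: 1 0x11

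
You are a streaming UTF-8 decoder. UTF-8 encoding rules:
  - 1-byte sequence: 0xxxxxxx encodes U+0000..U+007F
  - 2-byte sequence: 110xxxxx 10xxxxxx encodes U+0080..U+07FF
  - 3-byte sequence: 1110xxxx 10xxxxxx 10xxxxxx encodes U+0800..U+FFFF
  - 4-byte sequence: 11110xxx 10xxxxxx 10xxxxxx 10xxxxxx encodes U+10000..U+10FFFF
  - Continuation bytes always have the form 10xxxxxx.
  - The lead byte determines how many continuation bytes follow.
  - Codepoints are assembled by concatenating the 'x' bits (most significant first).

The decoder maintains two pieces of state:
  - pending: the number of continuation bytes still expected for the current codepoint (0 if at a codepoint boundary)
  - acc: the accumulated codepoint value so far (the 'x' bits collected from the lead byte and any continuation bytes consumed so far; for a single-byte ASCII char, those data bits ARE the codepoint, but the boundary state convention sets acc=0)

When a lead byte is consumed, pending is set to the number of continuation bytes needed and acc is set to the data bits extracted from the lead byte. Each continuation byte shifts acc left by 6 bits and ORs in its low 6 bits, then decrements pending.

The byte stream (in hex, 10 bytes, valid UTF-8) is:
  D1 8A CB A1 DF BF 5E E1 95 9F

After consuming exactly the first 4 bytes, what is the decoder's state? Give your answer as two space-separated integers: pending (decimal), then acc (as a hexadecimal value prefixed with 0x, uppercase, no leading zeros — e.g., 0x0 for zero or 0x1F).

Answer: 0 0x2E1

Derivation:
Byte[0]=D1: 2-byte lead. pending=1, acc=0x11
Byte[1]=8A: continuation. acc=(acc<<6)|0x0A=0x44A, pending=0
Byte[2]=CB: 2-byte lead. pending=1, acc=0xB
Byte[3]=A1: continuation. acc=(acc<<6)|0x21=0x2E1, pending=0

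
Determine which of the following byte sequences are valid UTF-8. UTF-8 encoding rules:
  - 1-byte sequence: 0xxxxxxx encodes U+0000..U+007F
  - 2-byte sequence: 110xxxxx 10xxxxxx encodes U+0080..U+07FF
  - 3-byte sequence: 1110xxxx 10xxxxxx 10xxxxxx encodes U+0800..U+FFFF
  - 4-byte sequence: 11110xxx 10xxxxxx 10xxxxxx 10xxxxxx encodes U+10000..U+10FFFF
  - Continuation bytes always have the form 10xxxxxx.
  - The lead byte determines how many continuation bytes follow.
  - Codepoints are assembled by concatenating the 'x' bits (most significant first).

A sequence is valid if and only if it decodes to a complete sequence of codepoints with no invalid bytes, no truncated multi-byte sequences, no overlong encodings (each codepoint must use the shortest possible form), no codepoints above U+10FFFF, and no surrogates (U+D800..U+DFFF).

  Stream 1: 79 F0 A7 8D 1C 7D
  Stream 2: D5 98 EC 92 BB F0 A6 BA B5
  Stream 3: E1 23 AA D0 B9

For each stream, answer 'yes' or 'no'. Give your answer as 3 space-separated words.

Stream 1: error at byte offset 4. INVALID
Stream 2: decodes cleanly. VALID
Stream 3: error at byte offset 1. INVALID

Answer: no yes no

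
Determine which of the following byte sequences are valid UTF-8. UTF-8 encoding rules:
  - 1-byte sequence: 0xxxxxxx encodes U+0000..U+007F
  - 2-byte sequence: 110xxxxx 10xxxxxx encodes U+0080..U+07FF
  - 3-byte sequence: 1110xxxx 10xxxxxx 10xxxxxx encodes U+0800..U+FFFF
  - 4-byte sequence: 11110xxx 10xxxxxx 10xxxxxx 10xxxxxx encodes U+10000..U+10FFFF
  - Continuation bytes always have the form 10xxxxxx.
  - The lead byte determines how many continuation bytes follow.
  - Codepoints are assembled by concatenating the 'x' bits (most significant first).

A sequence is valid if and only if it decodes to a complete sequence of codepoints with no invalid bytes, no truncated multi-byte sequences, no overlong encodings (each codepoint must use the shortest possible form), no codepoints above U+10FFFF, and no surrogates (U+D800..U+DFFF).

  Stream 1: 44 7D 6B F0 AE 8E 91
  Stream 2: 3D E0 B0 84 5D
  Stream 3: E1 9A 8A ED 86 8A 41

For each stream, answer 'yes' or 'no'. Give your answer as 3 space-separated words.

Stream 1: decodes cleanly. VALID
Stream 2: decodes cleanly. VALID
Stream 3: decodes cleanly. VALID

Answer: yes yes yes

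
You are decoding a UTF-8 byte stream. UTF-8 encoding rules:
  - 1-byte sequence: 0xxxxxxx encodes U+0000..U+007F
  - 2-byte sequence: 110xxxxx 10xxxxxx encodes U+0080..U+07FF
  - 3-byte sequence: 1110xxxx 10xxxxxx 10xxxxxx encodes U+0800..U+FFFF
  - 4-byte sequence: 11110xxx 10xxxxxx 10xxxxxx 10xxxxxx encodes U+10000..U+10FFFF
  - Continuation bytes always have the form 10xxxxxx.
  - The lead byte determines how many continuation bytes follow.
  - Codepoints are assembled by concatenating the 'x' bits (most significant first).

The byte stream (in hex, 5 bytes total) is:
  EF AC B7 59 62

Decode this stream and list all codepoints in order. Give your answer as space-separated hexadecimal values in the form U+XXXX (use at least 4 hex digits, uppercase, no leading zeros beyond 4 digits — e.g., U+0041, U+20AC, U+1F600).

Byte[0]=EF: 3-byte lead, need 2 cont bytes. acc=0xF
Byte[1]=AC: continuation. acc=(acc<<6)|0x2C=0x3EC
Byte[2]=B7: continuation. acc=(acc<<6)|0x37=0xFB37
Completed: cp=U+FB37 (starts at byte 0)
Byte[3]=59: 1-byte ASCII. cp=U+0059
Byte[4]=62: 1-byte ASCII. cp=U+0062

Answer: U+FB37 U+0059 U+0062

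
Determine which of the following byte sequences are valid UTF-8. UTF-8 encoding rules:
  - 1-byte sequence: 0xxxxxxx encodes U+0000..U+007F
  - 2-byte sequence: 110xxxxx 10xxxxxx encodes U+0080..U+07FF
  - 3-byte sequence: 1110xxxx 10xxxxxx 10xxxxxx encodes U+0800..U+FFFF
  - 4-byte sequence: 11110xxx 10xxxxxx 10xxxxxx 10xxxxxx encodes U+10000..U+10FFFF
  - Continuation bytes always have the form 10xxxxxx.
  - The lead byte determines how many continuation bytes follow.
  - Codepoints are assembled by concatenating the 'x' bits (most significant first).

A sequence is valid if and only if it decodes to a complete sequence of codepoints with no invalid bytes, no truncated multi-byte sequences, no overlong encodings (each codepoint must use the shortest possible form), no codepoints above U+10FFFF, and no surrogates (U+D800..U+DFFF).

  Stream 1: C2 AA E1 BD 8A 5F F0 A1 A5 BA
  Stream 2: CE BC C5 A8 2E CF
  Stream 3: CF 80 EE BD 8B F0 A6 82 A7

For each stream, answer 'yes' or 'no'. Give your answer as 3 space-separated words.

Stream 1: decodes cleanly. VALID
Stream 2: error at byte offset 6. INVALID
Stream 3: decodes cleanly. VALID

Answer: yes no yes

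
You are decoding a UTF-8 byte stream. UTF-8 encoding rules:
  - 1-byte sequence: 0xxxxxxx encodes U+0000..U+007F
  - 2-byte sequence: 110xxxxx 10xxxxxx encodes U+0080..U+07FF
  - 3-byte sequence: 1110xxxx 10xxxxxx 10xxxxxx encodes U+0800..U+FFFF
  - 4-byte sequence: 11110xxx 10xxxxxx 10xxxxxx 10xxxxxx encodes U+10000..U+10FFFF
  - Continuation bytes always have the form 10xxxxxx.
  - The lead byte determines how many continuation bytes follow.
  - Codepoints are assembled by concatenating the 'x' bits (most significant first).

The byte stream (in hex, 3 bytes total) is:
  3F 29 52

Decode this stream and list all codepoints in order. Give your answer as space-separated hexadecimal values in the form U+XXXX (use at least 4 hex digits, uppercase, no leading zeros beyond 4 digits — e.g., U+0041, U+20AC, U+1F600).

Answer: U+003F U+0029 U+0052

Derivation:
Byte[0]=3F: 1-byte ASCII. cp=U+003F
Byte[1]=29: 1-byte ASCII. cp=U+0029
Byte[2]=52: 1-byte ASCII. cp=U+0052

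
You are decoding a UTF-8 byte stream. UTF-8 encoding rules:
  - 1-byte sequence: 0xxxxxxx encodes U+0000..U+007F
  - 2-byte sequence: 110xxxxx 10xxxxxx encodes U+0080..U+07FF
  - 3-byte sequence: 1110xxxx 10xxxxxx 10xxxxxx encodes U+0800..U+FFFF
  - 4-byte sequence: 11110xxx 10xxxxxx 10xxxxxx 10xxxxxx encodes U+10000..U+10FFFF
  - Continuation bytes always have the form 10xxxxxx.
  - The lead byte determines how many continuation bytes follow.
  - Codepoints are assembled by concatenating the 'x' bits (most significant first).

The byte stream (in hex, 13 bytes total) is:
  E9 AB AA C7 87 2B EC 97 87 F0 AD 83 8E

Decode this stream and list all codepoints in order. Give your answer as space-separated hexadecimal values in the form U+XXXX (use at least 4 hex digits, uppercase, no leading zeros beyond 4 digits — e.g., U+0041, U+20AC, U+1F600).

Byte[0]=E9: 3-byte lead, need 2 cont bytes. acc=0x9
Byte[1]=AB: continuation. acc=(acc<<6)|0x2B=0x26B
Byte[2]=AA: continuation. acc=(acc<<6)|0x2A=0x9AEA
Completed: cp=U+9AEA (starts at byte 0)
Byte[3]=C7: 2-byte lead, need 1 cont bytes. acc=0x7
Byte[4]=87: continuation. acc=(acc<<6)|0x07=0x1C7
Completed: cp=U+01C7 (starts at byte 3)
Byte[5]=2B: 1-byte ASCII. cp=U+002B
Byte[6]=EC: 3-byte lead, need 2 cont bytes. acc=0xC
Byte[7]=97: continuation. acc=(acc<<6)|0x17=0x317
Byte[8]=87: continuation. acc=(acc<<6)|0x07=0xC5C7
Completed: cp=U+C5C7 (starts at byte 6)
Byte[9]=F0: 4-byte lead, need 3 cont bytes. acc=0x0
Byte[10]=AD: continuation. acc=(acc<<6)|0x2D=0x2D
Byte[11]=83: continuation. acc=(acc<<6)|0x03=0xB43
Byte[12]=8E: continuation. acc=(acc<<6)|0x0E=0x2D0CE
Completed: cp=U+2D0CE (starts at byte 9)

Answer: U+9AEA U+01C7 U+002B U+C5C7 U+2D0CE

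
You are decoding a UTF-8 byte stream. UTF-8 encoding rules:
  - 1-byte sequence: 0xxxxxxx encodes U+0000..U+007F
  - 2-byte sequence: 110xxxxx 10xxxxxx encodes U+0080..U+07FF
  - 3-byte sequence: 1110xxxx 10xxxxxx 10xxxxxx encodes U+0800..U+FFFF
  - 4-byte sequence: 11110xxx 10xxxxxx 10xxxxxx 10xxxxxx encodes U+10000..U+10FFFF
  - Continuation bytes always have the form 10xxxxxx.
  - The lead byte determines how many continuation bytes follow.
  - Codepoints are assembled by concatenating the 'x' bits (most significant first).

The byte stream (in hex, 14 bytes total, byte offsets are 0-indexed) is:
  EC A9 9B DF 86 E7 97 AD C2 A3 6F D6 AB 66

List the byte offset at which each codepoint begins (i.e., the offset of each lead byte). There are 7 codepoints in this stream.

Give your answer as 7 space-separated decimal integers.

Answer: 0 3 5 8 10 11 13

Derivation:
Byte[0]=EC: 3-byte lead, need 2 cont bytes. acc=0xC
Byte[1]=A9: continuation. acc=(acc<<6)|0x29=0x329
Byte[2]=9B: continuation. acc=(acc<<6)|0x1B=0xCA5B
Completed: cp=U+CA5B (starts at byte 0)
Byte[3]=DF: 2-byte lead, need 1 cont bytes. acc=0x1F
Byte[4]=86: continuation. acc=(acc<<6)|0x06=0x7C6
Completed: cp=U+07C6 (starts at byte 3)
Byte[5]=E7: 3-byte lead, need 2 cont bytes. acc=0x7
Byte[6]=97: continuation. acc=(acc<<6)|0x17=0x1D7
Byte[7]=AD: continuation. acc=(acc<<6)|0x2D=0x75ED
Completed: cp=U+75ED (starts at byte 5)
Byte[8]=C2: 2-byte lead, need 1 cont bytes. acc=0x2
Byte[9]=A3: continuation. acc=(acc<<6)|0x23=0xA3
Completed: cp=U+00A3 (starts at byte 8)
Byte[10]=6F: 1-byte ASCII. cp=U+006F
Byte[11]=D6: 2-byte lead, need 1 cont bytes. acc=0x16
Byte[12]=AB: continuation. acc=(acc<<6)|0x2B=0x5AB
Completed: cp=U+05AB (starts at byte 11)
Byte[13]=66: 1-byte ASCII. cp=U+0066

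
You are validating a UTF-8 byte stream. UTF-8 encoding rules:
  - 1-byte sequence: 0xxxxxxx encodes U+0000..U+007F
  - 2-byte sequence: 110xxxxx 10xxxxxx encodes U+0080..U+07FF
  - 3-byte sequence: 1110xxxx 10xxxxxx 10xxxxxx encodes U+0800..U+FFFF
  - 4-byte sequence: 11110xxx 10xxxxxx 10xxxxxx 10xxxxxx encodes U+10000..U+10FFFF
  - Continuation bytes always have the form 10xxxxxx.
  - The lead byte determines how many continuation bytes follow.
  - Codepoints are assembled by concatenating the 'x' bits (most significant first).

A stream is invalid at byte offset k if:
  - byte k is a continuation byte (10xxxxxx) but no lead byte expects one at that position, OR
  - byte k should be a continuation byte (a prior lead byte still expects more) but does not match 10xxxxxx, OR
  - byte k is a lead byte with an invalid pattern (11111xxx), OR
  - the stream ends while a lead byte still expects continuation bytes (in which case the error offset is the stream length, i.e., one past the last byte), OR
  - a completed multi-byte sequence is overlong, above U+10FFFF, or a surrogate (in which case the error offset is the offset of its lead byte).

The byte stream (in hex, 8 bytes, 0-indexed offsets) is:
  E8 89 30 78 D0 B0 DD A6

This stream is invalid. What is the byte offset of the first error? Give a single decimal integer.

Byte[0]=E8: 3-byte lead, need 2 cont bytes. acc=0x8
Byte[1]=89: continuation. acc=(acc<<6)|0x09=0x209
Byte[2]=30: expected 10xxxxxx continuation. INVALID

Answer: 2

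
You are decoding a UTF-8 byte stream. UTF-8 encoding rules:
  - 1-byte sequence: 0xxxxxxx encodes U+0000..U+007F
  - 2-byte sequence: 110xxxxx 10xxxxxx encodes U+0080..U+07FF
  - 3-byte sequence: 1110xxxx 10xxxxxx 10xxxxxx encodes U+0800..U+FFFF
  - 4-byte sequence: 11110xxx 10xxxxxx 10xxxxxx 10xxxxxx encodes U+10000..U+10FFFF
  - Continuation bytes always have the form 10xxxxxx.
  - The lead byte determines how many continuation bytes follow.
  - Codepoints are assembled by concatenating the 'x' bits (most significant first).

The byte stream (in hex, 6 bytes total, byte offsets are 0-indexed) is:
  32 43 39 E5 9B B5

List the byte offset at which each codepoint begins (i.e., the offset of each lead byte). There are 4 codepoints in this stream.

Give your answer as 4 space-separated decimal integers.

Answer: 0 1 2 3

Derivation:
Byte[0]=32: 1-byte ASCII. cp=U+0032
Byte[1]=43: 1-byte ASCII. cp=U+0043
Byte[2]=39: 1-byte ASCII. cp=U+0039
Byte[3]=E5: 3-byte lead, need 2 cont bytes. acc=0x5
Byte[4]=9B: continuation. acc=(acc<<6)|0x1B=0x15B
Byte[5]=B5: continuation. acc=(acc<<6)|0x35=0x56F5
Completed: cp=U+56F5 (starts at byte 3)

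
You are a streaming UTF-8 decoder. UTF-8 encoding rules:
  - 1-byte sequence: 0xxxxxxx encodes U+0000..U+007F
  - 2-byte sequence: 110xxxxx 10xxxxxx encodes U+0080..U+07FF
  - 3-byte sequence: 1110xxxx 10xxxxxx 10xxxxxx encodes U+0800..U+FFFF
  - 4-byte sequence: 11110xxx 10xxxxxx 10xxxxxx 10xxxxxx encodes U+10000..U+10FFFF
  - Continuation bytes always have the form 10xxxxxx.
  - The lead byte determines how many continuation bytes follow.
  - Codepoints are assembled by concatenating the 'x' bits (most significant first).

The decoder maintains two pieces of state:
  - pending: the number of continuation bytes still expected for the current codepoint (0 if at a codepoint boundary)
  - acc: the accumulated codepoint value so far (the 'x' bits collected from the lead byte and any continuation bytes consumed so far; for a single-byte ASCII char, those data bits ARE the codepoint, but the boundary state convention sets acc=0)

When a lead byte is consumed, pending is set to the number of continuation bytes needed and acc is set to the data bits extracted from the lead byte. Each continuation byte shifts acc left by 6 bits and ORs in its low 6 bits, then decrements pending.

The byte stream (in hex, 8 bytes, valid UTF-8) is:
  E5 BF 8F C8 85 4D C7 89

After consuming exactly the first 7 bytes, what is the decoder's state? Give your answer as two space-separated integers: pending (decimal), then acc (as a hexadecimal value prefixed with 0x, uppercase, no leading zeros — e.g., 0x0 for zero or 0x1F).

Answer: 1 0x7

Derivation:
Byte[0]=E5: 3-byte lead. pending=2, acc=0x5
Byte[1]=BF: continuation. acc=(acc<<6)|0x3F=0x17F, pending=1
Byte[2]=8F: continuation. acc=(acc<<6)|0x0F=0x5FCF, pending=0
Byte[3]=C8: 2-byte lead. pending=1, acc=0x8
Byte[4]=85: continuation. acc=(acc<<6)|0x05=0x205, pending=0
Byte[5]=4D: 1-byte. pending=0, acc=0x0
Byte[6]=C7: 2-byte lead. pending=1, acc=0x7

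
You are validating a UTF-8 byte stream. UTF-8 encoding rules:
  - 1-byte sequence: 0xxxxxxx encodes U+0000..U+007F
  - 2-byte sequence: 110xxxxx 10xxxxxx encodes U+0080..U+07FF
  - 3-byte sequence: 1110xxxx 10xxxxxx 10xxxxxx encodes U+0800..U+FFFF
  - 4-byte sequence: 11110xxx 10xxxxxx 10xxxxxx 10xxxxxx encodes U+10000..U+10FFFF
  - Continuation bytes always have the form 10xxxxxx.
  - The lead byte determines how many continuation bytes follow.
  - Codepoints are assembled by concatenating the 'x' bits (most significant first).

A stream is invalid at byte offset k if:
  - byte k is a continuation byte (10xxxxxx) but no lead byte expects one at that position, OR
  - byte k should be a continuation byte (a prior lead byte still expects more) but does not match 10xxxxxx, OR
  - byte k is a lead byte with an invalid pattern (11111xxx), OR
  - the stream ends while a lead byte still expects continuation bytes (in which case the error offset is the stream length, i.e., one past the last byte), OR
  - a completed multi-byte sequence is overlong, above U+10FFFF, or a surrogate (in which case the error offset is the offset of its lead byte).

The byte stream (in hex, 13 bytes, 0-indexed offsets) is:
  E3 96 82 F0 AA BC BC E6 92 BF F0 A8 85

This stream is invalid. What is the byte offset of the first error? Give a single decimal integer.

Byte[0]=E3: 3-byte lead, need 2 cont bytes. acc=0x3
Byte[1]=96: continuation. acc=(acc<<6)|0x16=0xD6
Byte[2]=82: continuation. acc=(acc<<6)|0x02=0x3582
Completed: cp=U+3582 (starts at byte 0)
Byte[3]=F0: 4-byte lead, need 3 cont bytes. acc=0x0
Byte[4]=AA: continuation. acc=(acc<<6)|0x2A=0x2A
Byte[5]=BC: continuation. acc=(acc<<6)|0x3C=0xABC
Byte[6]=BC: continuation. acc=(acc<<6)|0x3C=0x2AF3C
Completed: cp=U+2AF3C (starts at byte 3)
Byte[7]=E6: 3-byte lead, need 2 cont bytes. acc=0x6
Byte[8]=92: continuation. acc=(acc<<6)|0x12=0x192
Byte[9]=BF: continuation. acc=(acc<<6)|0x3F=0x64BF
Completed: cp=U+64BF (starts at byte 7)
Byte[10]=F0: 4-byte lead, need 3 cont bytes. acc=0x0
Byte[11]=A8: continuation. acc=(acc<<6)|0x28=0x28
Byte[12]=85: continuation. acc=(acc<<6)|0x05=0xA05
Byte[13]: stream ended, expected continuation. INVALID

Answer: 13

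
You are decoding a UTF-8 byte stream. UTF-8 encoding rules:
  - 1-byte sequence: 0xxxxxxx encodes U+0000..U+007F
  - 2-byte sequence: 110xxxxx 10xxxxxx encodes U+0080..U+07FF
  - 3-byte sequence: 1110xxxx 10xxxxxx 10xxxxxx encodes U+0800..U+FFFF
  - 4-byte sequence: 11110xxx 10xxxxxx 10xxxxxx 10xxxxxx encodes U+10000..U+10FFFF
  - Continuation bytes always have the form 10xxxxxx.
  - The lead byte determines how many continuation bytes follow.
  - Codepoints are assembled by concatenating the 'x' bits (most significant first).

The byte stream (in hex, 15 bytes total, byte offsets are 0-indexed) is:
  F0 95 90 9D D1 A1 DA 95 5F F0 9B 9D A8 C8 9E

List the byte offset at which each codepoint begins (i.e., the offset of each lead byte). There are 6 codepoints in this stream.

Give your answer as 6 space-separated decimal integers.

Byte[0]=F0: 4-byte lead, need 3 cont bytes. acc=0x0
Byte[1]=95: continuation. acc=(acc<<6)|0x15=0x15
Byte[2]=90: continuation. acc=(acc<<6)|0x10=0x550
Byte[3]=9D: continuation. acc=(acc<<6)|0x1D=0x1541D
Completed: cp=U+1541D (starts at byte 0)
Byte[4]=D1: 2-byte lead, need 1 cont bytes. acc=0x11
Byte[5]=A1: continuation. acc=(acc<<6)|0x21=0x461
Completed: cp=U+0461 (starts at byte 4)
Byte[6]=DA: 2-byte lead, need 1 cont bytes. acc=0x1A
Byte[7]=95: continuation. acc=(acc<<6)|0x15=0x695
Completed: cp=U+0695 (starts at byte 6)
Byte[8]=5F: 1-byte ASCII. cp=U+005F
Byte[9]=F0: 4-byte lead, need 3 cont bytes. acc=0x0
Byte[10]=9B: continuation. acc=(acc<<6)|0x1B=0x1B
Byte[11]=9D: continuation. acc=(acc<<6)|0x1D=0x6DD
Byte[12]=A8: continuation. acc=(acc<<6)|0x28=0x1B768
Completed: cp=U+1B768 (starts at byte 9)
Byte[13]=C8: 2-byte lead, need 1 cont bytes. acc=0x8
Byte[14]=9E: continuation. acc=(acc<<6)|0x1E=0x21E
Completed: cp=U+021E (starts at byte 13)

Answer: 0 4 6 8 9 13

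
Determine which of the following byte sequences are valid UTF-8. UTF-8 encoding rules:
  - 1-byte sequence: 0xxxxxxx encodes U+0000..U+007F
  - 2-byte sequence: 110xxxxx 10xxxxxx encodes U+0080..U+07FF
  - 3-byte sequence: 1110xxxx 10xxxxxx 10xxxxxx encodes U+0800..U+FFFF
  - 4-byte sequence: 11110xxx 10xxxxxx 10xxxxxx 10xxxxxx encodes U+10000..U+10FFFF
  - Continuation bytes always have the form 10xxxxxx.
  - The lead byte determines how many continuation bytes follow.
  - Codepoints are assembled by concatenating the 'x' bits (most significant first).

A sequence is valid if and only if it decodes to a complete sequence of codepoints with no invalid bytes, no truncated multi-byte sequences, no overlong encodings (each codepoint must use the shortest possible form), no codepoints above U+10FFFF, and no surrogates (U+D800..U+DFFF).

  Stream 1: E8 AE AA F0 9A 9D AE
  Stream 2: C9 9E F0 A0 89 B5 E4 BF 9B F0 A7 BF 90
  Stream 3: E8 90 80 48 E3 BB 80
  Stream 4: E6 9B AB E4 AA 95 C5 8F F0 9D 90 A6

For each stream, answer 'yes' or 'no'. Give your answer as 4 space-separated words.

Answer: yes yes yes yes

Derivation:
Stream 1: decodes cleanly. VALID
Stream 2: decodes cleanly. VALID
Stream 3: decodes cleanly. VALID
Stream 4: decodes cleanly. VALID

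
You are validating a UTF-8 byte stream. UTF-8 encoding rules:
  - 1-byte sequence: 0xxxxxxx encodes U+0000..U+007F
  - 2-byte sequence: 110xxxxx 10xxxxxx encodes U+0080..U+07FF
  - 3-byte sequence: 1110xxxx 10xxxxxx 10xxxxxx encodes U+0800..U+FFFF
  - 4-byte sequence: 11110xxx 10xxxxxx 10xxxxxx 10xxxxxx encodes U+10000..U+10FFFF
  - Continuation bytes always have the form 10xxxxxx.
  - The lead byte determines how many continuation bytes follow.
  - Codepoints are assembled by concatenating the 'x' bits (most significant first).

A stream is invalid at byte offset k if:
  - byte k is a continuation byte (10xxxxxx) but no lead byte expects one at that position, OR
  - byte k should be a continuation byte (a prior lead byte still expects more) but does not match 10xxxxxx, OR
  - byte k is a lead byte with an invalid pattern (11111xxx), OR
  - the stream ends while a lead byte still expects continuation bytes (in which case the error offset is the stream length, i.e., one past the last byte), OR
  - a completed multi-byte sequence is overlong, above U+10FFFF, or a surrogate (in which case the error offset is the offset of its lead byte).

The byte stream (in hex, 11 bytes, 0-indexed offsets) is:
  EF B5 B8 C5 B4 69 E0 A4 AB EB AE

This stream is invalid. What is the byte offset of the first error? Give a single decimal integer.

Byte[0]=EF: 3-byte lead, need 2 cont bytes. acc=0xF
Byte[1]=B5: continuation. acc=(acc<<6)|0x35=0x3F5
Byte[2]=B8: continuation. acc=(acc<<6)|0x38=0xFD78
Completed: cp=U+FD78 (starts at byte 0)
Byte[3]=C5: 2-byte lead, need 1 cont bytes. acc=0x5
Byte[4]=B4: continuation. acc=(acc<<6)|0x34=0x174
Completed: cp=U+0174 (starts at byte 3)
Byte[5]=69: 1-byte ASCII. cp=U+0069
Byte[6]=E0: 3-byte lead, need 2 cont bytes. acc=0x0
Byte[7]=A4: continuation. acc=(acc<<6)|0x24=0x24
Byte[8]=AB: continuation. acc=(acc<<6)|0x2B=0x92B
Completed: cp=U+092B (starts at byte 6)
Byte[9]=EB: 3-byte lead, need 2 cont bytes. acc=0xB
Byte[10]=AE: continuation. acc=(acc<<6)|0x2E=0x2EE
Byte[11]: stream ended, expected continuation. INVALID

Answer: 11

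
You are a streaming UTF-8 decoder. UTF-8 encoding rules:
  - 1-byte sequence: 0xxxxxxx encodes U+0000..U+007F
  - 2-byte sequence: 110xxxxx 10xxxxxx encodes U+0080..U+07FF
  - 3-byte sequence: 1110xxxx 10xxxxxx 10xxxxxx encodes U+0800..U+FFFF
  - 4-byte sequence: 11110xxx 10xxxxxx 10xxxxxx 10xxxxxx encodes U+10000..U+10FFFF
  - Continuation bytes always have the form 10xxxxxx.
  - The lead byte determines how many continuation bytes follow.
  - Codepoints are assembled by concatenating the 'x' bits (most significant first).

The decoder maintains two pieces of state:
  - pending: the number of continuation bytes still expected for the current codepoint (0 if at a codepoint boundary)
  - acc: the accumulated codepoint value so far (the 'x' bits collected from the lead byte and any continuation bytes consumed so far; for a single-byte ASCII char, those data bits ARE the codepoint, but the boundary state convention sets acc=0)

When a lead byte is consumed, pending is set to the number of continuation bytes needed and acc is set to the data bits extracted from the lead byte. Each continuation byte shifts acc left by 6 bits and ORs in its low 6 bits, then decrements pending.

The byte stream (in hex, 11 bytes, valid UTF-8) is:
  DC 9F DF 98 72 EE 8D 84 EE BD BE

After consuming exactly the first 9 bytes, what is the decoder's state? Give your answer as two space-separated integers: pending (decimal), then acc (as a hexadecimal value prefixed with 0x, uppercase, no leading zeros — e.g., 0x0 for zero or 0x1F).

Byte[0]=DC: 2-byte lead. pending=1, acc=0x1C
Byte[1]=9F: continuation. acc=(acc<<6)|0x1F=0x71F, pending=0
Byte[2]=DF: 2-byte lead. pending=1, acc=0x1F
Byte[3]=98: continuation. acc=(acc<<6)|0x18=0x7D8, pending=0
Byte[4]=72: 1-byte. pending=0, acc=0x0
Byte[5]=EE: 3-byte lead. pending=2, acc=0xE
Byte[6]=8D: continuation. acc=(acc<<6)|0x0D=0x38D, pending=1
Byte[7]=84: continuation. acc=(acc<<6)|0x04=0xE344, pending=0
Byte[8]=EE: 3-byte lead. pending=2, acc=0xE

Answer: 2 0xE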